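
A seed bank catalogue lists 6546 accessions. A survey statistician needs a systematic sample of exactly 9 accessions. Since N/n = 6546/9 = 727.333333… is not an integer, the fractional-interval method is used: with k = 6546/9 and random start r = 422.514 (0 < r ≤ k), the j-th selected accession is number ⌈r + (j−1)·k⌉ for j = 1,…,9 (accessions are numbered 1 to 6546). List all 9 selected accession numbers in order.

423, 1150, 1878, 2605, 3332, 4060, 4787, 5514, 6242

j=1: r + 0k = 422.514 → ⌈·⌉ = 423
j=2: r + 1k = 1149.847333… → ⌈·⌉ = 1150
j=3: r + 2k = 1877.180666… → ⌈·⌉ = 1878
j=4: r + 3k = 2604.514 → ⌈·⌉ = 2605
j=5: r + 4k = 3331.847333… → ⌈·⌉ = 3332
j=6: r + 5k = 4059.180666… → ⌈·⌉ = 4060
j=7: r + 6k = 4786.514 → ⌈·⌉ = 4787
j=8: r + 7k = 5513.847333… → ⌈·⌉ = 5514
j=9: r + 8k = 6241.180666… → ⌈·⌉ = 6242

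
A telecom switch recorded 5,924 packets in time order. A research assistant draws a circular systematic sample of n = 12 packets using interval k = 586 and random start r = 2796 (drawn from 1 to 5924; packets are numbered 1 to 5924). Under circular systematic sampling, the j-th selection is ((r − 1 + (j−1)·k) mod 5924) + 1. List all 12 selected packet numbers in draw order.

2796, 3382, 3968, 4554, 5140, 5726, 388, 974, 1560, 2146, 2732, 3318

Selection 1: 2796
Selection 2: 2796 + 586 = 3382
Selection 3: 3382 + 586 = 3968
Selection 4: 3968 + 586 = 4554
Selection 5: 4554 + 586 = 5140
Selection 6: 5140 + 586 = 5726
Selection 7: 5726 + 586 = 6312 → 6312 − 5924 = 388
Selection 8: 388 + 586 = 974
Selection 9: 974 + 586 = 1560
Selection 10: 1560 + 586 = 2146
Selection 11: 2146 + 586 = 2732
Selection 12: 2732 + 586 = 3318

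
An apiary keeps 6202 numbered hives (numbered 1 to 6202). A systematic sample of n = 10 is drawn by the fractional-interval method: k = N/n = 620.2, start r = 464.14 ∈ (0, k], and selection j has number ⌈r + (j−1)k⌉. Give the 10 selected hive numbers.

465, 1085, 1705, 2325, 2945, 3566, 4186, 4806, 5426, 6046

j=1: r + 0k = 464.14 → ⌈·⌉ = 465
j=2: r + 1k = 1084.34 → ⌈·⌉ = 1085
j=3: r + 2k = 1704.54 → ⌈·⌉ = 1705
j=4: r + 3k = 2324.74 → ⌈·⌉ = 2325
j=5: r + 4k = 2944.94 → ⌈·⌉ = 2945
j=6: r + 5k = 3565.14 → ⌈·⌉ = 3566
j=7: r + 6k = 4185.34 → ⌈·⌉ = 4186
j=8: r + 7k = 4805.54 → ⌈·⌉ = 4806
j=9: r + 8k = 5425.74 → ⌈·⌉ = 5426
j=10: r + 9k = 6045.94 → ⌈·⌉ = 6046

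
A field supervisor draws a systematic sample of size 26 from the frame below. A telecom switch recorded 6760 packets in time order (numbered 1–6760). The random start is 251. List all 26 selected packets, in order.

k = N/n = 6760/26 = 260
packet 1: 251
packet 2: 251 + 260 = 511
packet 3: 511 + 260 = 771
packet 4: 771 + 260 = 1031
packet 5: 1031 + 260 = 1291
packet 6: 1291 + 260 = 1551
packet 7: 1551 + 260 = 1811
packet 8: 1811 + 260 = 2071
packet 9: 2071 + 260 = 2331
packet 10: 2331 + 260 = 2591
packet 11: 2591 + 260 = 2851
packet 12: 2851 + 260 = 3111
packet 13: 3111 + 260 = 3371
packet 14: 3371 + 260 = 3631
packet 15: 3631 + 260 = 3891
packet 16: 3891 + 260 = 4151
packet 17: 4151 + 260 = 4411
packet 18: 4411 + 260 = 4671
packet 19: 4671 + 260 = 4931
packet 20: 4931 + 260 = 5191
packet 21: 5191 + 260 = 5451
packet 22: 5451 + 260 = 5711
packet 23: 5711 + 260 = 5971
packet 24: 5971 + 260 = 6231
packet 25: 6231 + 260 = 6491
packet 26: 6491 + 260 = 6751

251, 511, 771, 1031, 1291, 1551, 1811, 2071, 2331, 2591, 2851, 3111, 3371, 3631, 3891, 4151, 4411, 4671, 4931, 5191, 5451, 5711, 5971, 6231, 6491, 6751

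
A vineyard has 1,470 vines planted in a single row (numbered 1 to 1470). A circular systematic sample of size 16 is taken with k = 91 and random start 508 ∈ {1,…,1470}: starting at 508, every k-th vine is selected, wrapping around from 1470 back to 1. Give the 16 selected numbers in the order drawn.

Selection 1: 508
Selection 2: 508 + 91 = 599
Selection 3: 599 + 91 = 690
Selection 4: 690 + 91 = 781
Selection 5: 781 + 91 = 872
Selection 6: 872 + 91 = 963
Selection 7: 963 + 91 = 1054
Selection 8: 1054 + 91 = 1145
Selection 9: 1145 + 91 = 1236
Selection 10: 1236 + 91 = 1327
Selection 11: 1327 + 91 = 1418
Selection 12: 1418 + 91 = 1509 → 1509 − 1470 = 39
Selection 13: 39 + 91 = 130
Selection 14: 130 + 91 = 221
Selection 15: 221 + 91 = 312
Selection 16: 312 + 91 = 403

508, 599, 690, 781, 872, 963, 1054, 1145, 1236, 1327, 1418, 39, 130, 221, 312, 403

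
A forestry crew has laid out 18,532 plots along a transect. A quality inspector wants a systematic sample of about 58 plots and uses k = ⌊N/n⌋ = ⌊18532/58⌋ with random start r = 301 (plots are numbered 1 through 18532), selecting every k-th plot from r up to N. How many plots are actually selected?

58

k = ⌊18532/58⌋ = 319
Achieved size = ⌊(18532 − 301)/319⌋ + 1 = ⌊18231/319⌋ + 1 = 57 + 1 = 58
(last selection: 301 + 57×319 = 18484 ≤ 18532; next would be 18803 > 18532)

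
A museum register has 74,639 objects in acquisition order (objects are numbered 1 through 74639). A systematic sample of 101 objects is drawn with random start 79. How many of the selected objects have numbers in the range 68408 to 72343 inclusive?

k = 74639/101 = 739
First selection ≥ 68408: 79 + ⌈(68408−79)/739⌉·739 = 79 + 93×739 = 68806
Last selection ≤ 72343: 79 + ⌊(72343−79)/739⌋·739 = 79 + 97×739 = 71762
Count = 97 − 93 + 1 = 5

5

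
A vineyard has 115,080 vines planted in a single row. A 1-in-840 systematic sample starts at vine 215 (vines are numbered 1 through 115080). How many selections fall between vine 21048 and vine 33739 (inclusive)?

15

k = 840
First selection ≥ 21048: 215 + ⌈(21048−215)/840⌉·840 = 215 + 25×840 = 21215
Last selection ≤ 33739: 215 + ⌊(33739−215)/840⌋·840 = 215 + 39×840 = 32975
Count = 39 − 25 + 1 = 15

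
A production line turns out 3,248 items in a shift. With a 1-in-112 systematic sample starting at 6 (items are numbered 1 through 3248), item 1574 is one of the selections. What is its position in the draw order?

k = 112
position = (1574 − 6)/112 + 1 = 1568/112 + 1 = 14 + 1 = 15

15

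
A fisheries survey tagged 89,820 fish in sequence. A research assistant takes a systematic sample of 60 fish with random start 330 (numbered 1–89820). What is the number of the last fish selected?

88653

k = 89820/60 = 1497
60th selection = r + (60−1)·k = 330 + 59×1497 = 330 + 88323 = 88653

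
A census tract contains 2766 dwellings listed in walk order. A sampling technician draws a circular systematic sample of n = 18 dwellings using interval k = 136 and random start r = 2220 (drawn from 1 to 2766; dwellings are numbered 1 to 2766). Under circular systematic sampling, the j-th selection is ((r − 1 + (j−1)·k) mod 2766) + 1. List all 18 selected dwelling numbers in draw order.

Selection 1: 2220
Selection 2: 2220 + 136 = 2356
Selection 3: 2356 + 136 = 2492
Selection 4: 2492 + 136 = 2628
Selection 5: 2628 + 136 = 2764
Selection 6: 2764 + 136 = 2900 → 2900 − 2766 = 134
Selection 7: 134 + 136 = 270
Selection 8: 270 + 136 = 406
Selection 9: 406 + 136 = 542
Selection 10: 542 + 136 = 678
Selection 11: 678 + 136 = 814
Selection 12: 814 + 136 = 950
Selection 13: 950 + 136 = 1086
Selection 14: 1086 + 136 = 1222
Selection 15: 1222 + 136 = 1358
Selection 16: 1358 + 136 = 1494
Selection 17: 1494 + 136 = 1630
Selection 18: 1630 + 136 = 1766

2220, 2356, 2492, 2628, 2764, 134, 270, 406, 542, 678, 814, 950, 1086, 1222, 1358, 1494, 1630, 1766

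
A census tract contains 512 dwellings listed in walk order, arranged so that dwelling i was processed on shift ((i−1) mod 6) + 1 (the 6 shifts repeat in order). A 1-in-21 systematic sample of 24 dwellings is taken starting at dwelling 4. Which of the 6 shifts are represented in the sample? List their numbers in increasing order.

Consecutive selections differ by k = 21, so their shift numbers differ by 21 mod 6 = 3.
gcd(21, 6) = 3, so the sample visits 6/3 = 2 distinct residues mod 6.
Start 4 is shift 4; the shifts hit are 1, 4.

1, 4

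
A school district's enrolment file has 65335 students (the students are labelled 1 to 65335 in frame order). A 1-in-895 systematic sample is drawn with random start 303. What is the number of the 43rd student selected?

k = 895
43rd selection = r + (43−1)·k = 303 + 42×895 = 303 + 37590 = 37893

37893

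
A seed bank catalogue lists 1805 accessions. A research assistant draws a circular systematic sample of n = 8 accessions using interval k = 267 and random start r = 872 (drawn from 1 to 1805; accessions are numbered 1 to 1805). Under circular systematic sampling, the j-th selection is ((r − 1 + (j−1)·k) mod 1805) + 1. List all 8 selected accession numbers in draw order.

Selection 1: 872
Selection 2: 872 + 267 = 1139
Selection 3: 1139 + 267 = 1406
Selection 4: 1406 + 267 = 1673
Selection 5: 1673 + 267 = 1940 → 1940 − 1805 = 135
Selection 6: 135 + 267 = 402
Selection 7: 402 + 267 = 669
Selection 8: 669 + 267 = 936

872, 1139, 1406, 1673, 135, 402, 669, 936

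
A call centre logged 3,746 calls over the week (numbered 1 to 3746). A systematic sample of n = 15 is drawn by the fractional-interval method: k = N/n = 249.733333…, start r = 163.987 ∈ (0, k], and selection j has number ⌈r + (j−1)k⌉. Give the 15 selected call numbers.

164, 414, 664, 914, 1163, 1413, 1663, 1913, 2162, 2412, 2662, 2912, 3161, 3411, 3661

j=1: r + 0k = 163.987 → ⌈·⌉ = 164
j=2: r + 1k = 413.720333… → ⌈·⌉ = 414
j=3: r + 2k = 663.453666… → ⌈·⌉ = 664
j=4: r + 3k = 913.187 → ⌈·⌉ = 914
j=5: r + 4k = 1162.920333… → ⌈·⌉ = 1163
j=6: r + 5k = 1412.653666… → ⌈·⌉ = 1413
j=7: r + 6k = 1662.387 → ⌈·⌉ = 1663
j=8: r + 7k = 1912.120333… → ⌈·⌉ = 1913
j=9: r + 8k = 2161.853666… → ⌈·⌉ = 2162
j=10: r + 9k = 2411.587 → ⌈·⌉ = 2412
j=11: r + 10k = 2661.320333… → ⌈·⌉ = 2662
j=12: r + 11k = 2911.053666… → ⌈·⌉ = 2912
j=13: r + 12k = 3160.787 → ⌈·⌉ = 3161
j=14: r + 13k = 3410.520333… → ⌈·⌉ = 3411
j=15: r + 14k = 3660.253666… → ⌈·⌉ = 3661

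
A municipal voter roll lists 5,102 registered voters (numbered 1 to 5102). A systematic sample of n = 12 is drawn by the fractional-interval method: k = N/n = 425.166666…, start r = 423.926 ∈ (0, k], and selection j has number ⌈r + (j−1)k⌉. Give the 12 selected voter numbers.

j=1: r + 0k = 423.926 → ⌈·⌉ = 424
j=2: r + 1k = 849.092666… → ⌈·⌉ = 850
j=3: r + 2k = 1274.259333… → ⌈·⌉ = 1275
j=4: r + 3k = 1699.426 → ⌈·⌉ = 1700
j=5: r + 4k = 2124.592666… → ⌈·⌉ = 2125
j=6: r + 5k = 2549.759333… → ⌈·⌉ = 2550
j=7: r + 6k = 2974.926 → ⌈·⌉ = 2975
j=8: r + 7k = 3400.092666… → ⌈·⌉ = 3401
j=9: r + 8k = 3825.259333… → ⌈·⌉ = 3826
j=10: r + 9k = 4250.426 → ⌈·⌉ = 4251
j=11: r + 10k = 4675.592666… → ⌈·⌉ = 4676
j=12: r + 11k = 5100.759333… → ⌈·⌉ = 5101

424, 850, 1275, 1700, 2125, 2550, 2975, 3401, 3826, 4251, 4676, 5101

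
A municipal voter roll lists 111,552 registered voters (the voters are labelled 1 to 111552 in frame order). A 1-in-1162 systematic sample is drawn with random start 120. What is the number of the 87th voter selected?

k = 1162
87th selection = r + (87−1)·k = 120 + 86×1162 = 120 + 99932 = 100052

100052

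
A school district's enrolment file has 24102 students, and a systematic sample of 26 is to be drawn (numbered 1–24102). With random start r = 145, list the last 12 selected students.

13123, 14050, 14977, 15904, 16831, 17758, 18685, 19612, 20539, 21466, 22393, 23320

k = N/n = 24102/26 = 927
15th selection = 145 + 14×927 = 13123
16th: 13123 + 927 = 14050
17th: 14050 + 927 = 14977
18th: 14977 + 927 = 15904
19th: 15904 + 927 = 16831
20th: 16831 + 927 = 17758
21st: 17758 + 927 = 18685
22nd: 18685 + 927 = 19612
23rd: 19612 + 927 = 20539
24th: 20539 + 927 = 21466
25th: 21466 + 927 = 22393
26th: 22393 + 927 = 23320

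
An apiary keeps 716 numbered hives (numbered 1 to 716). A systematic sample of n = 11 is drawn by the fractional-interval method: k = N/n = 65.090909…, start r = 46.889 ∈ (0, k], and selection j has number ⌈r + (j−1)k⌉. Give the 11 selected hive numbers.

j=1: r + 0k = 46.889 → ⌈·⌉ = 47
j=2: r + 1k = 111.979909… → ⌈·⌉ = 112
j=3: r + 2k = 177.070818… → ⌈·⌉ = 178
j=4: r + 3k = 242.161727… → ⌈·⌉ = 243
j=5: r + 4k = 307.252636… → ⌈·⌉ = 308
j=6: r + 5k = 372.343545… → ⌈·⌉ = 373
j=7: r + 6k = 437.434454… → ⌈·⌉ = 438
j=8: r + 7k = 502.525363… → ⌈·⌉ = 503
j=9: r + 8k = 567.616272… → ⌈·⌉ = 568
j=10: r + 9k = 632.707181… → ⌈·⌉ = 633
j=11: r + 10k = 697.798090… → ⌈·⌉ = 698

47, 112, 178, 243, 308, 373, 438, 503, 568, 633, 698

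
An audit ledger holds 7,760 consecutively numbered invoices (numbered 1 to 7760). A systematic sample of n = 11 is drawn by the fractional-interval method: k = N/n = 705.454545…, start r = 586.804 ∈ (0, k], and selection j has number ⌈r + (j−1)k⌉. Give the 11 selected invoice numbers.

587, 1293, 1998, 2704, 3409, 4115, 4820, 5525, 6231, 6936, 7642

j=1: r + 0k = 586.804 → ⌈·⌉ = 587
j=2: r + 1k = 1292.258545… → ⌈·⌉ = 1293
j=3: r + 2k = 1997.713090… → ⌈·⌉ = 1998
j=4: r + 3k = 2703.167636… → ⌈·⌉ = 2704
j=5: r + 4k = 3408.622181… → ⌈·⌉ = 3409
j=6: r + 5k = 4114.076727… → ⌈·⌉ = 4115
j=7: r + 6k = 4819.531272… → ⌈·⌉ = 4820
j=8: r + 7k = 5524.985818… → ⌈·⌉ = 5525
j=9: r + 8k = 6230.440363… → ⌈·⌉ = 6231
j=10: r + 9k = 6935.894909… → ⌈·⌉ = 6936
j=11: r + 10k = 7641.349454… → ⌈·⌉ = 7642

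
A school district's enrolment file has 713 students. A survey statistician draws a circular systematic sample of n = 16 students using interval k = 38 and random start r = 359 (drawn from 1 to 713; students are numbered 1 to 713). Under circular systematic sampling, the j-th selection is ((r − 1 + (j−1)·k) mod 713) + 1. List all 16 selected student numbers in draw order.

359, 397, 435, 473, 511, 549, 587, 625, 663, 701, 26, 64, 102, 140, 178, 216

Selection 1: 359
Selection 2: 359 + 38 = 397
Selection 3: 397 + 38 = 435
Selection 4: 435 + 38 = 473
Selection 5: 473 + 38 = 511
Selection 6: 511 + 38 = 549
Selection 7: 549 + 38 = 587
Selection 8: 587 + 38 = 625
Selection 9: 625 + 38 = 663
Selection 10: 663 + 38 = 701
Selection 11: 701 + 38 = 739 → 739 − 713 = 26
Selection 12: 26 + 38 = 64
Selection 13: 64 + 38 = 102
Selection 14: 102 + 38 = 140
Selection 15: 140 + 38 = 178
Selection 16: 178 + 38 = 216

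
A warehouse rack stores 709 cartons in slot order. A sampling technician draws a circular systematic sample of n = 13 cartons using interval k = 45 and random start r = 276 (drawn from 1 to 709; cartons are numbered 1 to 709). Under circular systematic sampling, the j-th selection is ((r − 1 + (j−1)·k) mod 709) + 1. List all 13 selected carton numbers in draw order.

Selection 1: 276
Selection 2: 276 + 45 = 321
Selection 3: 321 + 45 = 366
Selection 4: 366 + 45 = 411
Selection 5: 411 + 45 = 456
Selection 6: 456 + 45 = 501
Selection 7: 501 + 45 = 546
Selection 8: 546 + 45 = 591
Selection 9: 591 + 45 = 636
Selection 10: 636 + 45 = 681
Selection 11: 681 + 45 = 726 → 726 − 709 = 17
Selection 12: 17 + 45 = 62
Selection 13: 62 + 45 = 107

276, 321, 366, 411, 456, 501, 546, 591, 636, 681, 17, 62, 107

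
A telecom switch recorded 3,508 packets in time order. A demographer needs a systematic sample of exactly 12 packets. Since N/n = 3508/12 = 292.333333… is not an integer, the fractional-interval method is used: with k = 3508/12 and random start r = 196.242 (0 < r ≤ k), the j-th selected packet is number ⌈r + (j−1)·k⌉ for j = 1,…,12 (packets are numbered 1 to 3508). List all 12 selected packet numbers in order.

197, 489, 781, 1074, 1366, 1658, 1951, 2243, 2535, 2828, 3120, 3412

j=1: r + 0k = 196.242 → ⌈·⌉ = 197
j=2: r + 1k = 488.575333… → ⌈·⌉ = 489
j=3: r + 2k = 780.908666… → ⌈·⌉ = 781
j=4: r + 3k = 1073.242 → ⌈·⌉ = 1074
j=5: r + 4k = 1365.575333… → ⌈·⌉ = 1366
j=6: r + 5k = 1657.908666… → ⌈·⌉ = 1658
j=7: r + 6k = 1950.242 → ⌈·⌉ = 1951
j=8: r + 7k = 2242.575333… → ⌈·⌉ = 2243
j=9: r + 8k = 2534.908666… → ⌈·⌉ = 2535
j=10: r + 9k = 2827.242 → ⌈·⌉ = 2828
j=11: r + 10k = 3119.575333… → ⌈·⌉ = 3120
j=12: r + 11k = 3411.908666… → ⌈·⌉ = 3412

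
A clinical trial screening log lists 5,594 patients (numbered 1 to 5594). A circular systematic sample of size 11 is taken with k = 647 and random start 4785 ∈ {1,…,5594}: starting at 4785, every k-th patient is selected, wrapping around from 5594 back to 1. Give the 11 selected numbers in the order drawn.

Selection 1: 4785
Selection 2: 4785 + 647 = 5432
Selection 3: 5432 + 647 = 6079 → 6079 − 5594 = 485
Selection 4: 485 + 647 = 1132
Selection 5: 1132 + 647 = 1779
Selection 6: 1779 + 647 = 2426
Selection 7: 2426 + 647 = 3073
Selection 8: 3073 + 647 = 3720
Selection 9: 3720 + 647 = 4367
Selection 10: 4367 + 647 = 5014
Selection 11: 5014 + 647 = 5661 → 5661 − 5594 = 67

4785, 5432, 485, 1132, 1779, 2426, 3073, 3720, 4367, 5014, 67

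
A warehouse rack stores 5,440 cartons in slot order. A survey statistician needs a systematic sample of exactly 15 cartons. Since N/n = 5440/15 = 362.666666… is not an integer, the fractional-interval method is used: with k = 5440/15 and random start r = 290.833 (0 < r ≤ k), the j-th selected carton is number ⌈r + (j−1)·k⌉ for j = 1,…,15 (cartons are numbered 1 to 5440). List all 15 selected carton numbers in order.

j=1: r + 0k = 290.833 → ⌈·⌉ = 291
j=2: r + 1k = 653.499666… → ⌈·⌉ = 654
j=3: r + 2k = 1016.166333… → ⌈·⌉ = 1017
j=4: r + 3k = 1378.833 → ⌈·⌉ = 1379
j=5: r + 4k = 1741.499666… → ⌈·⌉ = 1742
j=6: r + 5k = 2104.166333… → ⌈·⌉ = 2105
j=7: r + 6k = 2466.833 → ⌈·⌉ = 2467
j=8: r + 7k = 2829.499666… → ⌈·⌉ = 2830
j=9: r + 8k = 3192.166333… → ⌈·⌉ = 3193
j=10: r + 9k = 3554.833 → ⌈·⌉ = 3555
j=11: r + 10k = 3917.499666… → ⌈·⌉ = 3918
j=12: r + 11k = 4280.166333… → ⌈·⌉ = 4281
j=13: r + 12k = 4642.833 → ⌈·⌉ = 4643
j=14: r + 13k = 5005.499666… → ⌈·⌉ = 5006
j=15: r + 14k = 5368.166333… → ⌈·⌉ = 5369

291, 654, 1017, 1379, 1742, 2105, 2467, 2830, 3193, 3555, 3918, 4281, 4643, 5006, 5369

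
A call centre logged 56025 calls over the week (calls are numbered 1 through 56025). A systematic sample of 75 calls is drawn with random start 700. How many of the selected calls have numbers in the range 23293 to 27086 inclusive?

5

k = 56025/75 = 747
First selection ≥ 23293: 700 + ⌈(23293−700)/747⌉·747 = 700 + 31×747 = 23857
Last selection ≤ 27086: 700 + ⌊(27086−700)/747⌋·747 = 700 + 35×747 = 26845
Count = 35 − 31 + 1 = 5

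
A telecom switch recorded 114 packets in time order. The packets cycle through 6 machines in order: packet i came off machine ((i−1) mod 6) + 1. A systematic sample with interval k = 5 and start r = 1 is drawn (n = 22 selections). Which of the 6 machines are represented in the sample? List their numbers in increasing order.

Consecutive selections differ by k = 5, so their machine numbers differ by 5 mod 6 = 5.
gcd(5, 6) = 1, so the sample visits 6/1 = 6 distinct residues mod 6.
Start 1 is machine 1; the machines hit are 1, 2, 3, 4, 5, 6.

1, 2, 3, 4, 5, 6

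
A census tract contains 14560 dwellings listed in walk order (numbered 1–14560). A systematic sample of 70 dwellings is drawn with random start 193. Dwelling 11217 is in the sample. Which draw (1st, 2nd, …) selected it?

54

k = 14560/70 = 208
position = (11217 − 193)/208 + 1 = 11024/208 + 1 = 53 + 1 = 54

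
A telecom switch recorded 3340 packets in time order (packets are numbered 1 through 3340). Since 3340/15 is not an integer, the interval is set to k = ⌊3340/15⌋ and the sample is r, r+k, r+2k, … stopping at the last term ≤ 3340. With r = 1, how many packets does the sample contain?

k = ⌊3340/15⌋ = 222
Achieved size = ⌊(3340 − 1)/222⌋ + 1 = ⌊3339/222⌋ + 1 = 15 + 1 = 16
(last selection: 1 + 15×222 = 3331 ≤ 3340; next would be 3553 > 3340)

16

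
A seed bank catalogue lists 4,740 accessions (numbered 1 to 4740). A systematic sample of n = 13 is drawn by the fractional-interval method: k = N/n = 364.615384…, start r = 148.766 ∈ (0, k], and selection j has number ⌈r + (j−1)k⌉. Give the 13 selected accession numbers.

149, 514, 878, 1243, 1608, 1972, 2337, 2702, 3066, 3431, 3795, 4160, 4525

j=1: r + 0k = 148.766 → ⌈·⌉ = 149
j=2: r + 1k = 513.381384… → ⌈·⌉ = 514
j=3: r + 2k = 877.996769… → ⌈·⌉ = 878
j=4: r + 3k = 1242.612153… → ⌈·⌉ = 1243
j=5: r + 4k = 1607.227538… → ⌈·⌉ = 1608
j=6: r + 5k = 1971.842923… → ⌈·⌉ = 1972
j=7: r + 6k = 2336.458307… → ⌈·⌉ = 2337
j=8: r + 7k = 2701.073692… → ⌈·⌉ = 2702
j=9: r + 8k = 3065.689076… → ⌈·⌉ = 3066
j=10: r + 9k = 3430.304461… → ⌈·⌉ = 3431
j=11: r + 10k = 3794.919846… → ⌈·⌉ = 3795
j=12: r + 11k = 4159.535230… → ⌈·⌉ = 4160
j=13: r + 12k = 4524.150615… → ⌈·⌉ = 4525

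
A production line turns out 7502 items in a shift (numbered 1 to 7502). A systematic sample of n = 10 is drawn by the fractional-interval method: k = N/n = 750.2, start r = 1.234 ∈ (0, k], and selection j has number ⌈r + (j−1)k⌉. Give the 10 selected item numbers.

j=1: r + 0k = 1.234 → ⌈·⌉ = 2
j=2: r + 1k = 751.434 → ⌈·⌉ = 752
j=3: r + 2k = 1501.634 → ⌈·⌉ = 1502
j=4: r + 3k = 2251.834 → ⌈·⌉ = 2252
j=5: r + 4k = 3002.034 → ⌈·⌉ = 3003
j=6: r + 5k = 3752.234 → ⌈·⌉ = 3753
j=7: r + 6k = 4502.434 → ⌈·⌉ = 4503
j=8: r + 7k = 5252.634 → ⌈·⌉ = 5253
j=9: r + 8k = 6002.834 → ⌈·⌉ = 6003
j=10: r + 9k = 6753.034 → ⌈·⌉ = 6754

2, 752, 1502, 2252, 3003, 3753, 4503, 5253, 6003, 6754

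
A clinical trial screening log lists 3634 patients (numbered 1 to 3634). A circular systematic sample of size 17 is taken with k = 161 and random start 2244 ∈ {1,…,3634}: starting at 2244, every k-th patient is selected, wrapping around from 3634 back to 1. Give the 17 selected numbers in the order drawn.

Selection 1: 2244
Selection 2: 2244 + 161 = 2405
Selection 3: 2405 + 161 = 2566
Selection 4: 2566 + 161 = 2727
Selection 5: 2727 + 161 = 2888
Selection 6: 2888 + 161 = 3049
Selection 7: 3049 + 161 = 3210
Selection 8: 3210 + 161 = 3371
Selection 9: 3371 + 161 = 3532
Selection 10: 3532 + 161 = 3693 → 3693 − 3634 = 59
Selection 11: 59 + 161 = 220
Selection 12: 220 + 161 = 381
Selection 13: 381 + 161 = 542
Selection 14: 542 + 161 = 703
Selection 15: 703 + 161 = 864
Selection 16: 864 + 161 = 1025
Selection 17: 1025 + 161 = 1186

2244, 2405, 2566, 2727, 2888, 3049, 3210, 3371, 3532, 59, 220, 381, 542, 703, 864, 1025, 1186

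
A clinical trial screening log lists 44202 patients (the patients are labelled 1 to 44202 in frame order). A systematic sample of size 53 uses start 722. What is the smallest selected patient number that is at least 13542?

k = 44202/53 = 834
Steps past start: ⌈(13542 − 722)/834⌉ = ⌈12820/834⌉ = 16
Selected patient: 722 + 16×834 = 14066

14066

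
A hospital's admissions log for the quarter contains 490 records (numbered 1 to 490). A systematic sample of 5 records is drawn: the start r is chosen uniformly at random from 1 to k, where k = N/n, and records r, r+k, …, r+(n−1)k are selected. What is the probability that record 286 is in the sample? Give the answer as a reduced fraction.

k = 490/5 = 98.
Record 286 is selected iff r ≡ 286 (mod 98); exactly one such r in {1,…,98}.
Inclusion probability = 1/98.

1/98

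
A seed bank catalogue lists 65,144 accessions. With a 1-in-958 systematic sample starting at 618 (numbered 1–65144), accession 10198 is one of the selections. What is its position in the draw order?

k = 958
position = (10198 − 618)/958 + 1 = 9580/958 + 1 = 10 + 1 = 11

11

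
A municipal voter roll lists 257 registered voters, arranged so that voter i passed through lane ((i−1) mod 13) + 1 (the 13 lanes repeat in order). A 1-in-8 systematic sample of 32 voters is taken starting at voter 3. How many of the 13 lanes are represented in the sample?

Consecutive selections differ by k = 8, so their lane numbers differ by 8 mod 13 = 8.
gcd(8, 13) = 1, so the sample visits 13/1 = 13 distinct residues mod 13.
Start 3 is lane 3; the lanes hit are 1, 2, 3, 4, 5, 6, 7, 8, 9, 10, 11, 12, 13.

13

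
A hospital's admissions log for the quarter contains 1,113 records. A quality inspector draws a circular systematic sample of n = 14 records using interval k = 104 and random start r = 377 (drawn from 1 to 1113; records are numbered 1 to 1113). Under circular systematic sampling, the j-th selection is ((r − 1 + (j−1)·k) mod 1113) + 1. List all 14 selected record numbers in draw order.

377, 481, 585, 689, 793, 897, 1001, 1105, 96, 200, 304, 408, 512, 616

Selection 1: 377
Selection 2: 377 + 104 = 481
Selection 3: 481 + 104 = 585
Selection 4: 585 + 104 = 689
Selection 5: 689 + 104 = 793
Selection 6: 793 + 104 = 897
Selection 7: 897 + 104 = 1001
Selection 8: 1001 + 104 = 1105
Selection 9: 1105 + 104 = 1209 → 1209 − 1113 = 96
Selection 10: 96 + 104 = 200
Selection 11: 200 + 104 = 304
Selection 12: 304 + 104 = 408
Selection 13: 408 + 104 = 512
Selection 14: 512 + 104 = 616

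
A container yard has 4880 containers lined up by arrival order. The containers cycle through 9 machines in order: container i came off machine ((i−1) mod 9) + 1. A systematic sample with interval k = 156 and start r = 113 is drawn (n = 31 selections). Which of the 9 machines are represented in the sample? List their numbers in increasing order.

2, 5, 8

Consecutive selections differ by k = 156, so their machine numbers differ by 156 mod 9 = 3.
gcd(156, 9) = 3, so the sample visits 9/3 = 3 distinct residues mod 9.
Start 113 is machine 5; the machines hit are 2, 5, 8.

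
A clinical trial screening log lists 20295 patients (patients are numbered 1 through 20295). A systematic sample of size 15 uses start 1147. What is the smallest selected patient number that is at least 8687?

k = 20295/15 = 1353
Steps past start: ⌈(8687 − 1147)/1353⌉ = ⌈7540/1353⌉ = 6
Selected patient: 1147 + 6×1353 = 9265

9265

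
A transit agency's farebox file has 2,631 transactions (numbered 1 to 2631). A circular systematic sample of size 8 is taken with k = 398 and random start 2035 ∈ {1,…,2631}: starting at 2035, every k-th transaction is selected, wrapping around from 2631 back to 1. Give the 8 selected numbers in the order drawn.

2035, 2433, 200, 598, 996, 1394, 1792, 2190

Selection 1: 2035
Selection 2: 2035 + 398 = 2433
Selection 3: 2433 + 398 = 2831 → 2831 − 2631 = 200
Selection 4: 200 + 398 = 598
Selection 5: 598 + 398 = 996
Selection 6: 996 + 398 = 1394
Selection 7: 1394 + 398 = 1792
Selection 8: 1792 + 398 = 2190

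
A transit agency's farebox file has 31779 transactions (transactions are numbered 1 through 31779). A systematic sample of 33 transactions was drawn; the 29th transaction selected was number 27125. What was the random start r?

161

k = 31779/33 = 963
r = 27125 − (29−1)×963 = 27125 − 26964 = 161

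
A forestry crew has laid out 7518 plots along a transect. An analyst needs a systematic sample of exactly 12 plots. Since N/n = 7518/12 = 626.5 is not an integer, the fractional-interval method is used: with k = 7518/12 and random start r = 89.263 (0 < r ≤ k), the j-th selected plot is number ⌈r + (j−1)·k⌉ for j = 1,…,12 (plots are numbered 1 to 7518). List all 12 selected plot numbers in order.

j=1: r + 0k = 89.263 → ⌈·⌉ = 90
j=2: r + 1k = 715.763 → ⌈·⌉ = 716
j=3: r + 2k = 1342.263 → ⌈·⌉ = 1343
j=4: r + 3k = 1968.763 → ⌈·⌉ = 1969
j=5: r + 4k = 2595.263 → ⌈·⌉ = 2596
j=6: r + 5k = 3221.763 → ⌈·⌉ = 3222
j=7: r + 6k = 3848.263 → ⌈·⌉ = 3849
j=8: r + 7k = 4474.763 → ⌈·⌉ = 4475
j=9: r + 8k = 5101.263 → ⌈·⌉ = 5102
j=10: r + 9k = 5727.763 → ⌈·⌉ = 5728
j=11: r + 10k = 6354.263 → ⌈·⌉ = 6355
j=12: r + 11k = 6980.763 → ⌈·⌉ = 6981

90, 716, 1343, 1969, 2596, 3222, 3849, 4475, 5102, 5728, 6355, 6981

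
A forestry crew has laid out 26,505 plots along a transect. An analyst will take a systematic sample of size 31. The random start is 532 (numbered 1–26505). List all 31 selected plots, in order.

k = N/n = 26505/31 = 855
plot 1: 532
plot 2: 532 + 855 = 1387
plot 3: 1387 + 855 = 2242
plot 4: 2242 + 855 = 3097
plot 5: 3097 + 855 = 3952
plot 6: 3952 + 855 = 4807
plot 7: 4807 + 855 = 5662
plot 8: 5662 + 855 = 6517
plot 9: 6517 + 855 = 7372
plot 10: 7372 + 855 = 8227
plot 11: 8227 + 855 = 9082
plot 12: 9082 + 855 = 9937
plot 13: 9937 + 855 = 10792
plot 14: 10792 + 855 = 11647
plot 15: 11647 + 855 = 12502
plot 16: 12502 + 855 = 13357
plot 17: 13357 + 855 = 14212
plot 18: 14212 + 855 = 15067
plot 19: 15067 + 855 = 15922
plot 20: 15922 + 855 = 16777
plot 21: 16777 + 855 = 17632
plot 22: 17632 + 855 = 18487
plot 23: 18487 + 855 = 19342
plot 24: 19342 + 855 = 20197
plot 25: 20197 + 855 = 21052
plot 26: 21052 + 855 = 21907
plot 27: 21907 + 855 = 22762
plot 28: 22762 + 855 = 23617
plot 29: 23617 + 855 = 24472
plot 30: 24472 + 855 = 25327
plot 31: 25327 + 855 = 26182

532, 1387, 2242, 3097, 3952, 4807, 5662, 6517, 7372, 8227, 9082, 9937, 10792, 11647, 12502, 13357, 14212, 15067, 15922, 16777, 17632, 18487, 19342, 20197, 21052, 21907, 22762, 23617, 24472, 25327, 26182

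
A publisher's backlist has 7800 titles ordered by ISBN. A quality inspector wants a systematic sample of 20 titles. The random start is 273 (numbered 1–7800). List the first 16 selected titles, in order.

273, 663, 1053, 1443, 1833, 2223, 2613, 3003, 3393, 3783, 4173, 4563, 4953, 5343, 5733, 6123

k = N/n = 7800/20 = 390
title 1: 273
title 2: 273 + 390 = 663
title 3: 663 + 390 = 1053
title 4: 1053 + 390 = 1443
title 5: 1443 + 390 = 1833
title 6: 1833 + 390 = 2223
title 7: 2223 + 390 = 2613
title 8: 2613 + 390 = 3003
title 9: 3003 + 390 = 3393
title 10: 3393 + 390 = 3783
title 11: 3783 + 390 = 4173
title 12: 4173 + 390 = 4563
title 13: 4563 + 390 = 4953
title 14: 4953 + 390 = 5343
title 15: 5343 + 390 = 5733
title 16: 5733 + 390 = 6123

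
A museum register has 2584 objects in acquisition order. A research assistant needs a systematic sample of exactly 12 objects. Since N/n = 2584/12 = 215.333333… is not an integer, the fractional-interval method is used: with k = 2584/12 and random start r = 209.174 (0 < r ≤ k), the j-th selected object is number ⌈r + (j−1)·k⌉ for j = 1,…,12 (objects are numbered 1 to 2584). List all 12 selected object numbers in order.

210, 425, 640, 856, 1071, 1286, 1502, 1717, 1932, 2148, 2363, 2578

j=1: r + 0k = 209.174 → ⌈·⌉ = 210
j=2: r + 1k = 424.507333… → ⌈·⌉ = 425
j=3: r + 2k = 639.840666… → ⌈·⌉ = 640
j=4: r + 3k = 855.174 → ⌈·⌉ = 856
j=5: r + 4k = 1070.507333… → ⌈·⌉ = 1071
j=6: r + 5k = 1285.840666… → ⌈·⌉ = 1286
j=7: r + 6k = 1501.174 → ⌈·⌉ = 1502
j=8: r + 7k = 1716.507333… → ⌈·⌉ = 1717
j=9: r + 8k = 1931.840666… → ⌈·⌉ = 1932
j=10: r + 9k = 2147.174 → ⌈·⌉ = 2148
j=11: r + 10k = 2362.507333… → ⌈·⌉ = 2363
j=12: r + 11k = 2577.840666… → ⌈·⌉ = 2578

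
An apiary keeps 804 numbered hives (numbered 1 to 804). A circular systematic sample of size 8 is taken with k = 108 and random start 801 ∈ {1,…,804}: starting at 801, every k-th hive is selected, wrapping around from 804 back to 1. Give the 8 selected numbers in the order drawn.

801, 105, 213, 321, 429, 537, 645, 753

Selection 1: 801
Selection 2: 801 + 108 = 909 → 909 − 804 = 105
Selection 3: 105 + 108 = 213
Selection 4: 213 + 108 = 321
Selection 5: 321 + 108 = 429
Selection 6: 429 + 108 = 537
Selection 7: 537 + 108 = 645
Selection 8: 645 + 108 = 753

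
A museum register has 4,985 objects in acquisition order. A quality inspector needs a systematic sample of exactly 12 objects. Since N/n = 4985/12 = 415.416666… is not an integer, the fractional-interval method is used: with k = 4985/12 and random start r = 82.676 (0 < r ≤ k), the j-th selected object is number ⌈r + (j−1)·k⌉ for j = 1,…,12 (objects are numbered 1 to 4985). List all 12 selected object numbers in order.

j=1: r + 0k = 82.676 → ⌈·⌉ = 83
j=2: r + 1k = 498.092666… → ⌈·⌉ = 499
j=3: r + 2k = 913.509333… → ⌈·⌉ = 914
j=4: r + 3k = 1328.926 → ⌈·⌉ = 1329
j=5: r + 4k = 1744.342666… → ⌈·⌉ = 1745
j=6: r + 5k = 2159.759333… → ⌈·⌉ = 2160
j=7: r + 6k = 2575.176 → ⌈·⌉ = 2576
j=8: r + 7k = 2990.592666… → ⌈·⌉ = 2991
j=9: r + 8k = 3406.009333… → ⌈·⌉ = 3407
j=10: r + 9k = 3821.426 → ⌈·⌉ = 3822
j=11: r + 10k = 4236.842666… → ⌈·⌉ = 4237
j=12: r + 11k = 4652.259333… → ⌈·⌉ = 4653

83, 499, 914, 1329, 1745, 2160, 2576, 2991, 3407, 3822, 4237, 4653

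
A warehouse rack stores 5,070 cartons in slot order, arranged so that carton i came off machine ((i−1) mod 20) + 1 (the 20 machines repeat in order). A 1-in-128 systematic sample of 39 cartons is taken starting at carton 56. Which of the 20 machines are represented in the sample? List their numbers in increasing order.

4, 8, 12, 16, 20

Consecutive selections differ by k = 128, so their machine numbers differ by 128 mod 20 = 8.
gcd(128, 20) = 4, so the sample visits 20/4 = 5 distinct residues mod 20.
Start 56 is machine 16; the machines hit are 4, 8, 12, 16, 20.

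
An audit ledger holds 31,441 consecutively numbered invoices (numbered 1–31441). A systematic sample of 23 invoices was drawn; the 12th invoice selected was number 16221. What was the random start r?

1184

k = 31441/23 = 1367
r = 16221 − (12−1)×1367 = 16221 − 15037 = 1184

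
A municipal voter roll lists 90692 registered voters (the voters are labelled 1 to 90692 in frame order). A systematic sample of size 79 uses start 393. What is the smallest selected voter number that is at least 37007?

37129

k = 90692/79 = 1148
Steps past start: ⌈(37007 − 393)/1148⌉ = ⌈36614/1148⌉ = 32
Selected voter: 393 + 32×1148 = 37129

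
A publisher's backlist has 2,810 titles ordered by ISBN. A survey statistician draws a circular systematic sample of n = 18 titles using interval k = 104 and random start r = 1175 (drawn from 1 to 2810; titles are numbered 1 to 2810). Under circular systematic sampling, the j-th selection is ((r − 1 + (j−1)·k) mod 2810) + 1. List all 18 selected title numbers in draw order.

Selection 1: 1175
Selection 2: 1175 + 104 = 1279
Selection 3: 1279 + 104 = 1383
Selection 4: 1383 + 104 = 1487
Selection 5: 1487 + 104 = 1591
Selection 6: 1591 + 104 = 1695
Selection 7: 1695 + 104 = 1799
Selection 8: 1799 + 104 = 1903
Selection 9: 1903 + 104 = 2007
Selection 10: 2007 + 104 = 2111
Selection 11: 2111 + 104 = 2215
Selection 12: 2215 + 104 = 2319
Selection 13: 2319 + 104 = 2423
Selection 14: 2423 + 104 = 2527
Selection 15: 2527 + 104 = 2631
Selection 16: 2631 + 104 = 2735
Selection 17: 2735 + 104 = 2839 → 2839 − 2810 = 29
Selection 18: 29 + 104 = 133

1175, 1279, 1383, 1487, 1591, 1695, 1799, 1903, 2007, 2111, 2215, 2319, 2423, 2527, 2631, 2735, 29, 133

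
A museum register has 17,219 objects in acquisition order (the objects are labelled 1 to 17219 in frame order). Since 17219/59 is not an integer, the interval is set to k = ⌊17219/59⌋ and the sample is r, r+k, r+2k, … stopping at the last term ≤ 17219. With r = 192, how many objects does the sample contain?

59

k = ⌊17219/59⌋ = 291
Achieved size = ⌊(17219 − 192)/291⌋ + 1 = ⌊17027/291⌋ + 1 = 58 + 1 = 59
(last selection: 192 + 58×291 = 17070 ≤ 17219; next would be 17361 > 17219)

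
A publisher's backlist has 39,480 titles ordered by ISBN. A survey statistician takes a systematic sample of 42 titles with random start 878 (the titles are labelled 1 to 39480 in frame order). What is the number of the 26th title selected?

24378

k = 39480/42 = 940
26th selection = r + (26−1)·k = 878 + 25×940 = 878 + 23500 = 24378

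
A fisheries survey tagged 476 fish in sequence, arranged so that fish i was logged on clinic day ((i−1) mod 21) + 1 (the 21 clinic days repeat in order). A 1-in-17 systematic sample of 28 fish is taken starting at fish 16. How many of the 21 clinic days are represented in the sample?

Consecutive selections differ by k = 17, so their clinic day numbers differ by 17 mod 21 = 17.
gcd(17, 21) = 1, so the sample visits 21/1 = 21 distinct residues mod 21.
Start 16 is clinic day 16; the clinic days hit are 1, 2, 3, 4, 5, 6, 7, 8, 9, 10, 11, 12, 13, 14, 15, 16, 17, 18, 19, 20, 21.

21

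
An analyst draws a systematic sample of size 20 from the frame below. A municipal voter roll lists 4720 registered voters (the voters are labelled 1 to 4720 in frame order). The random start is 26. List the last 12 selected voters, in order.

1914, 2150, 2386, 2622, 2858, 3094, 3330, 3566, 3802, 4038, 4274, 4510

k = N/n = 4720/20 = 236
9th selection = 26 + 8×236 = 1914
10th: 1914 + 236 = 2150
11th: 2150 + 236 = 2386
12th: 2386 + 236 = 2622
13th: 2622 + 236 = 2858
14th: 2858 + 236 = 3094
15th: 3094 + 236 = 3330
16th: 3330 + 236 = 3566
17th: 3566 + 236 = 3802
18th: 3802 + 236 = 4038
19th: 4038 + 236 = 4274
20th: 4274 + 236 = 4510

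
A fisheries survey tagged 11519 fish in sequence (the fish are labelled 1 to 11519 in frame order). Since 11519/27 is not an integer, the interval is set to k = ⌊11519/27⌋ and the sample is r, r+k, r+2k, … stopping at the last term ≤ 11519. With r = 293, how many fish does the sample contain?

27

k = ⌊11519/27⌋ = 426
Achieved size = ⌊(11519 − 293)/426⌋ + 1 = ⌊11226/426⌋ + 1 = 26 + 1 = 27
(last selection: 293 + 26×426 = 11369 ≤ 11519; next would be 11795 > 11519)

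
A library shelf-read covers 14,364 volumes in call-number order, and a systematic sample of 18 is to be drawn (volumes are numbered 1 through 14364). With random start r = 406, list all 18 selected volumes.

k = N/n = 14364/18 = 798
volume 1: 406
volume 2: 406 + 798 = 1204
volume 3: 1204 + 798 = 2002
volume 4: 2002 + 798 = 2800
volume 5: 2800 + 798 = 3598
volume 6: 3598 + 798 = 4396
volume 7: 4396 + 798 = 5194
volume 8: 5194 + 798 = 5992
volume 9: 5992 + 798 = 6790
volume 10: 6790 + 798 = 7588
volume 11: 7588 + 798 = 8386
volume 12: 8386 + 798 = 9184
volume 13: 9184 + 798 = 9982
volume 14: 9982 + 798 = 10780
volume 15: 10780 + 798 = 11578
volume 16: 11578 + 798 = 12376
volume 17: 12376 + 798 = 13174
volume 18: 13174 + 798 = 13972

406, 1204, 2002, 2800, 3598, 4396, 5194, 5992, 6790, 7588, 8386, 9184, 9982, 10780, 11578, 12376, 13174, 13972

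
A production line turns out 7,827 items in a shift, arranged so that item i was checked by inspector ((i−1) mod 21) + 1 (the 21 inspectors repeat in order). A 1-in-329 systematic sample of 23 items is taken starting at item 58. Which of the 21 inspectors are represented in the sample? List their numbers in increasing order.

2, 9, 16

Consecutive selections differ by k = 329, so their inspector numbers differ by 329 mod 21 = 14.
gcd(329, 21) = 7, so the sample visits 21/7 = 3 distinct residues mod 21.
Start 58 is inspector 16; the inspectors hit are 2, 9, 16.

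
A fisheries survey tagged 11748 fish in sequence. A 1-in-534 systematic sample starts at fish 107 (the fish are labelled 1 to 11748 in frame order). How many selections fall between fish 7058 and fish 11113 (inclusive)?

k = 534
First selection ≥ 7058: 107 + ⌈(7058−107)/534⌉·534 = 107 + 14×534 = 7583
Last selection ≤ 11113: 107 + ⌊(11113−107)/534⌋·534 = 107 + 20×534 = 10787
Count = 20 − 14 + 1 = 7

7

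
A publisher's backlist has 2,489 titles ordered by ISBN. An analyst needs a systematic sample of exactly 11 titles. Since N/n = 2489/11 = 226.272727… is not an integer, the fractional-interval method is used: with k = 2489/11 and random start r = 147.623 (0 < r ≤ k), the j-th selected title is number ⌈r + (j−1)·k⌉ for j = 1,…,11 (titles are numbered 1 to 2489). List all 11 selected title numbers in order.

j=1: r + 0k = 147.623 → ⌈·⌉ = 148
j=2: r + 1k = 373.895727… → ⌈·⌉ = 374
j=3: r + 2k = 600.168454… → ⌈·⌉ = 601
j=4: r + 3k = 826.441181… → ⌈·⌉ = 827
j=5: r + 4k = 1052.713909… → ⌈·⌉ = 1053
j=6: r + 5k = 1278.986636… → ⌈·⌉ = 1279
j=7: r + 6k = 1505.259363… → ⌈·⌉ = 1506
j=8: r + 7k = 1731.532090… → ⌈·⌉ = 1732
j=9: r + 8k = 1957.804818… → ⌈·⌉ = 1958
j=10: r + 9k = 2184.077545… → ⌈·⌉ = 2185
j=11: r + 10k = 2410.350272… → ⌈·⌉ = 2411

148, 374, 601, 827, 1053, 1279, 1506, 1732, 1958, 2185, 2411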